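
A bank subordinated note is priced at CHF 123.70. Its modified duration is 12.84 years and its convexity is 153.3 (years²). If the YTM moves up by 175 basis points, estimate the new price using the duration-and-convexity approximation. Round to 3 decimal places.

CHF 98.808

Duration effect: -D_mod·Δy = -12.84 × (+0.0175) = -0.224700
Convexity effect: ½·C·(Δy)² = 0.5 × 153.3 × (0.0175)² = +0.0234740625
ΔP/P ≈ -0.224700 + 0.0234740625 = -0.2012259375
New price ≈ 123.70 × (1 - 0.2012259375) = 98.80835153125.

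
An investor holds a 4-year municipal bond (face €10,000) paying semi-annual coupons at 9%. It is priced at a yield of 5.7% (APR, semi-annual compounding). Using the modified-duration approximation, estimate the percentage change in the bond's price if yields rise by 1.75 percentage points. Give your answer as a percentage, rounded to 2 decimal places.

Periodic yield y = 0.0285. Modified duration first:
  t   CF        PV=CF/(1+0.0285)^t    t·PV
  1       450.00       437.5304       437.5304
  2       450.00       425.4063       850.8126
  3       450.00       413.6182     1,240.8546
  4       450.00       402.1567     1,608.6269
  5       450.00       391.0129     1,955.0643
  6       450.00       380.1778     2,281.0667
  7       450.00       369.6430     2,587.5007
  8    10,450.00     8,346.0681    66,768.5445
  Σ                 11,165.6133    77,730.0007
P = 11,165.6133; D_Mac = 6.96155 half-year periods = 3.48078 yrs; D_mod = 3.48078/(1+0.0285) = 3.38432 yrs.
ΔP/P ≈ -D_mod · Δy = -3.38432 × (+0.0175) = -0.059226 = -5.9226%.

-5.92%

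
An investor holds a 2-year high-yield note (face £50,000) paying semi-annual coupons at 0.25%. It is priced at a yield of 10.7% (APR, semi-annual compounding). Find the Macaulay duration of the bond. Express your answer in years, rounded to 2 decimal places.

2.00 years

Periodic yield y = 0.0535. Discount each cash flow and weight by its period:
  t   CF        PV=CF/(1+0.0535)^t    t·PV
  1        62.50        59.3261        59.3261
  2        62.50        56.3133       112.6266
  3        62.50        53.4535       160.3606
  4    50,062.50    40,641.9347   162,567.7388
  Σ                 40,811.0276   162,900.0520
Price P = Σ PV = 40,811.0276.
Macaulay duration = Σ(t·PV) / P = 162,900.0520 / 40,811.0276 = 3.99157 half-year periods.
In years: 3.99157 / 2 = 1.99578 years.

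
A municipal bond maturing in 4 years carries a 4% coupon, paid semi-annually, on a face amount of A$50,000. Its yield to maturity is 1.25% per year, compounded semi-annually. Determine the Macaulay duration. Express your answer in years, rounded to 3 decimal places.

Periodic yield y = 0.00625. Discount each cash flow and weight by its period:
  t   CF        PV=CF/(1+0.00625)^t    t·PV
  1     1,000.00       993.7888       993.7888
  2     1,000.00       987.6162     1,975.2324
  3     1,000.00       981.4820     2,944.4459
  4     1,000.00       975.3858     3,901.5432
  5     1,000.00       969.3275     4,846.6375
  6     1,000.00       963.3068     5,779.8410
  7     1,000.00       957.3236     6,701.2649
  8    51,000.00    48,520.2499   388,161.9993
  Σ                 55,348.4806   415,304.7530
Price P = Σ PV = 55,348.4806.
Macaulay duration = Σ(t·PV) / P = 415,304.7530 / 55,348.4806 = 7.50345 half-year periods.
In years: 7.50345 / 2 = 3.75173 years.

3.752 years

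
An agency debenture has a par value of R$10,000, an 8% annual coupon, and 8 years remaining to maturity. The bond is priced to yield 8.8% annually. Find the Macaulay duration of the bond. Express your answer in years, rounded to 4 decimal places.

Periodic yield y = 0.088. Discount each cash flow and weight by its year:
  t   CF        PV=CF/(1+0.088)^t    t·PV
  1       800.00       735.2941       735.2941
  2       800.00       675.8218     1,351.6436
  3       800.00       621.1597     1,863.4792
  4       800.00       570.9189     2,283.6755
  5       800.00       524.7416     2,623.7081
  6       800.00       482.2993     2,893.7957
  7       800.00       443.2898     3,103.0285
  8    10,800.00     5,500.3787    44,003.0297
  Σ                  9,553.9039    58,857.6544
Price P = Σ PV = 9,553.9039.
Macaulay duration = Σ(t·PV) / P = 58,857.6544 / 9,553.9039 = 6.16059 years.

6.1606 years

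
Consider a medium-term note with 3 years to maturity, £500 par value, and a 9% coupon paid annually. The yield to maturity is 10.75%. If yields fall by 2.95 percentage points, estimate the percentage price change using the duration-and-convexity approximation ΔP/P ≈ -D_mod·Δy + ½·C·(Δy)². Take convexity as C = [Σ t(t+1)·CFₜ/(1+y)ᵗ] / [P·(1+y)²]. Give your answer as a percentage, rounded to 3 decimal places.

+7.714%

With y = 0.1075:
  t   CF        PV=CF/(1+0.1075)^t    t·PV        t(t+1)·PV
  1        45.00        40.6321        40.6321          81.2641
  2        45.00        36.6881        73.3762         220.1285
  3       545.00       401.2040     1,203.6121       4,814.4485
  Σ                    478.5242     1,317.6203       5,115.8411
P = 478.5242; D_Mac = 2.75351 yrs; D_mod = 2.48624 yrs; C = 8.71617.
Duration effect: -2.48624 × (-0.0295) = +0.073344
Convexity effect: 0.5 × 8.71617 × (-0.0295)² = +0.0037926
ΔP/P ≈ +0.073344 + 0.0037926 = +0.077137 = +7.7137%.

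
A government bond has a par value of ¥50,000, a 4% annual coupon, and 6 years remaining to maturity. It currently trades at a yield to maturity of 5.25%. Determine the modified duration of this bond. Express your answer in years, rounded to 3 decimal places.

Periodic yield y = 0.0525. First find Macaulay duration:
  t   CF        PV=CF/(1+0.0525)^t    t·PV
  1     2,000.00     1,900.2375     1,900.2375
  2     2,000.00     1,805.4513     3,610.9027
  3     2,000.00     1,715.3932     5,146.1796
  4     2,000.00     1,629.8273     6,519.3090
  5     2,000.00     1,548.5295     7,742.6473
  6    52,000.00    38,253.4594   229,520.7567
  Σ                 46,852.8982   254,440.0328
P = 46,852.8982; Macaulay duration = 254,440.0328 / 46,852.8982 = 5.43061 years.
Modified duration = D_Mac / (1 + y) = 5.43061 / 1.0525 = 5.15973 years.

5.160 years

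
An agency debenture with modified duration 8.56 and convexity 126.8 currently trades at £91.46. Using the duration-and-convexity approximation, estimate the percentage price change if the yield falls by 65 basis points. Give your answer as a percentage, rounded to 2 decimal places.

Duration effect: -D_mod·Δy = -8.56 × (-0.0065) = +0.055640
Convexity effect: ½·C·(Δy)² = 0.5 × 126.8 × (-0.0065)² = +0.00267865
ΔP/P ≈ +0.055640 + 0.00267865 = +0.05831865
= +5.831865%.

+5.83%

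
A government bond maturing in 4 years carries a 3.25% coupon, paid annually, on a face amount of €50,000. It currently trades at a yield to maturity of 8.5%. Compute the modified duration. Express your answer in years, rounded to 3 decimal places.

3.497 years

Periodic yield y = 0.085. First find Macaulay duration:
  t   CF        PV=CF/(1+0.085)^t    t·PV
  1     1,625.00     1,497.6959     1,497.6959
  2     1,625.00     1,380.3648     2,760.7297
  3     1,625.00     1,272.2257     3,816.6770
  4    51,625.00    37,251.2724   149,005.0897
  Σ                 41,401.5588   157,080.1922
P = 41,401.5588; Macaulay duration = 157,080.1922 / 41,401.5588 = 3.79406 years.
Modified duration = D_Mac / (1 + y) = 3.79406 / 1.085 = 3.49683 years.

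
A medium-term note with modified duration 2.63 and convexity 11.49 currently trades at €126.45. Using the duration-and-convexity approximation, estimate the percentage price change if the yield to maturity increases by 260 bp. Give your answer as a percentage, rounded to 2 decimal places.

-6.45%

Duration effect: -D_mod·Δy = -2.63 × (+0.026) = -0.068380
Convexity effect: ½·C·(Δy)² = 0.5 × 11.49 × (0.026)² = +0.00388362
ΔP/P ≈ -0.068380 + 0.00388362 = -0.06449638
= -6.449638%.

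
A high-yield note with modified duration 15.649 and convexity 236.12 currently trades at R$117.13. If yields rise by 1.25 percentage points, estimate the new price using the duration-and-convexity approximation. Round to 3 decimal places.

R$96.379

Duration effect: -D_mod·Δy = -15.649 × (+0.0125) = -0.1956125
Convexity effect: ½·C·(Δy)² = 0.5 × 236.12 × (0.0125)² = +0.018446875
ΔP/P ≈ -0.1956125 + 0.018446875 = -0.177165625
New price ≈ 117.13 × (1 - 0.177165625) = 96.37859034375.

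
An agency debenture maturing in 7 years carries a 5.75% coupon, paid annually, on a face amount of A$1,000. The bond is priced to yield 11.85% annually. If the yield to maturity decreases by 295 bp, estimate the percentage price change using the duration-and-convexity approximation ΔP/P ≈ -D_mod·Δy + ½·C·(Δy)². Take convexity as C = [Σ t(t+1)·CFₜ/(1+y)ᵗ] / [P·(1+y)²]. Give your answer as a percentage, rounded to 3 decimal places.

+16.628%

With y = 0.1185:
  t   CF        PV=CF/(1+0.1185)^t    t·PV        t(t+1)·PV
  1        57.50        51.4081        51.4081         102.8163
  2        57.50        45.9617        91.9234         275.7701
  3        57.50        41.0922       123.2767         493.1070
  4        57.50        36.7387       146.9548         734.7742
  5        57.50        32.8464       164.2320         985.3923
  6        57.50        29.3665       176.1989       1,233.3922
  7     1,057.50       482.8680     3,380.0762      27,040.6100
  Σ                    720.2817     4,134.0702      30,865.8619
P = 720.2817; D_Mac = 5.73952 yrs; D_mod = 5.13144 yrs; C = 34.25343.
Duration effect: -5.13144 × (-0.0295) = +0.151378
Convexity effect: 0.5 × 34.25343 × (-0.0295)² = +0.0149045
ΔP/P ≈ +0.151378 + 0.0149045 = +0.166282 = +16.6282%.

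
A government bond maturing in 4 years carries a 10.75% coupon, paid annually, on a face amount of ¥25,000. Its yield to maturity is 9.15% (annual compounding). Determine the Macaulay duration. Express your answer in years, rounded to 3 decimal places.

Periodic yield y = 0.0915. Discount each cash flow and weight by its year:
  t   CF        PV=CF/(1+0.0915)^t    t·PV
  1     2,687.50     2,462.2080     2,462.2080
  2     2,687.50     2,255.8021     4,511.6042
  3     2,687.50     2,066.6991     6,200.0973
  4    27,687.50    19,506.9236    78,027.6945
  Σ                 26,291.6328    91,201.6039
Price P = Σ PV = 26,291.6328.
Macaulay duration = Σ(t·PV) / P = 91,201.6039 / 26,291.6328 = 3.46885 years.

3.469 years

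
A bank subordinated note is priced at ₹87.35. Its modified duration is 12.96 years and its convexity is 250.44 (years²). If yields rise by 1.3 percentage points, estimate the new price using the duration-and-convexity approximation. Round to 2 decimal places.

Duration effect: -D_mod·Δy = -12.96 × (+0.013) = -0.168480
Convexity effect: ½·C·(Δy)² = 0.5 × 250.44 × (0.013)² = +0.02116218
ΔP/P ≈ -0.168480 + 0.02116218 = -0.14731782
New price ≈ 87.35 × (1 - 0.14731782) = 74.481788423.

₹74.48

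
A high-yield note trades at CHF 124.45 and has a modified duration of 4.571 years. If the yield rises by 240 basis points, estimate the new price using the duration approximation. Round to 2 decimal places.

Duration approximation: ΔP/P ≈ -D_mod · Δy = -4.571 × (+0.024) = -0.109704.
New price ≈ 124.45 × (1 - 0.109704) = 110.7973372.

CHF 110.80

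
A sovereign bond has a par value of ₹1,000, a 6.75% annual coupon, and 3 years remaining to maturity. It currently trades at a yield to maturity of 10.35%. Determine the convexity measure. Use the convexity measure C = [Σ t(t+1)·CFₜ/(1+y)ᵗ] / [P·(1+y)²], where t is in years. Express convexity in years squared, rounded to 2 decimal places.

9.00

With y = 0.1035:
  t   CF        PV=CF/(1+0.1035)^t    t·PV        t(t+1)·PV
  1        67.50        61.1690        61.1690         122.3380
  2        67.50        55.4318       110.8636         332.5909
  3     1,067.50       794.4213     2,383.2639       9,533.0554
  Σ                    911.0221     2,555.2965       9,987.9843
P = 911.0221.
Convexity = Σ t(t+1)·PV / [P·(1+y)²] = 9,987.9843 / (911.0221 × 1.217712) = 9.00335.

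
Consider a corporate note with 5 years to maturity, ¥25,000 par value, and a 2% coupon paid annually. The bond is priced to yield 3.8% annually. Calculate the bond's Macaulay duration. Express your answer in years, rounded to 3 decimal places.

4.798 years

Periodic yield y = 0.038. Discount each cash flow and weight by its year:
  t   CF        PV=CF/(1+0.038)^t    t·PV
  1       500.00       481.6956       481.6956
  2       500.00       464.0612       928.1225
  3       500.00       447.0725     1,341.2175
  4       500.00       430.7057     1,722.8227
  5    25,500.00    21,161.8393   105,809.1967
  Σ                 22,985.3743   110,283.0549
Price P = Σ PV = 22,985.3743.
Macaulay duration = Σ(t·PV) / P = 110,283.0549 / 22,985.3743 = 4.79797 years.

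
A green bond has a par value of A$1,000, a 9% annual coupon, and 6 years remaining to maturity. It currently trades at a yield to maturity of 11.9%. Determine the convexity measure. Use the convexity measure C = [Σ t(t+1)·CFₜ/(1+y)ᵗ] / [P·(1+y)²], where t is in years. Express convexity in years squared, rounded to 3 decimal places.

24.825

With y = 0.119:
  t   CF        PV=CF/(1+0.119)^t    t·PV        t(t+1)·PV
  1        90.00        80.4290        80.4290         160.8579
  2        90.00        71.8757       143.7515         431.2544
  3        90.00        64.2321       192.6964         770.7854
  4        90.00        57.4014       229.6054       1,148.0272
  5        90.00        51.2970       256.4851       1,538.9104
  6     1,090.00       555.1956     3,331.1733      23,318.2132
  Σ                    880.4307     4,234.1406      27,368.0485
P = 880.4307.
Convexity = Σ t(t+1)·PV / [P·(1+y)²] = 27,368.0485 / (880.4307 × 1.252161) = 24.82495.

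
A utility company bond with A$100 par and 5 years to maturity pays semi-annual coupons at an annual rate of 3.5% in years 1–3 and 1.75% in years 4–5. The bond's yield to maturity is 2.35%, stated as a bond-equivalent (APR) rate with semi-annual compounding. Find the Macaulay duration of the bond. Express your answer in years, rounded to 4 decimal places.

4.6543 years

Periodic yield y = 0.01175. Discount each cash flow and weight by its period:
  t   CF        PV=CF/(1+0.01175)^t    t·PV
  1        1.750         1.7297         1.7297
  2        1.750         1.7096         3.4192
  3        1.750         1.6897         5.0692
  4        1.750         1.6701         6.6804
  5        1.750         1.6507         8.2536
  6        1.750         1.6315         9.7893
  7        0.875         0.8063         5.6441
  8        0.875         0.7969         6.3755
  9        0.875         0.7877         7.0891
  10     100.875        89.7535       897.5350
  Σ                    102.2258       951.5851
Price P = Σ PV = 102.2258.
Macaulay duration = Σ(t·PV) / P = 951.5851 / 102.2258 = 9.30866 half-year periods.
In years: 9.30866 / 2 = 4.65433 years.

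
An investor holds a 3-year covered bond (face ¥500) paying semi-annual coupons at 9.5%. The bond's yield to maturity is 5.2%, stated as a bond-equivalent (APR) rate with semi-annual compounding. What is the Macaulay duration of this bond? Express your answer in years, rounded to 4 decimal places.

Periodic yield y = 0.026. Discount each cash flow and weight by its period:
  t   CF        PV=CF/(1+0.026)^t    t·PV
  1        23.75        23.1481        23.1481
  2        23.75        22.5615        45.1231
  3        23.75        21.9898        65.9694
  4        23.75        21.4326        85.7303
  5        23.75        20.8894       104.4472
  6       523.75       448.9933     2,693.9599
  Σ                    559.0148     3,018.3780
Price P = Σ PV = 559.0148.
Macaulay duration = Σ(t·PV) / P = 3,018.3780 / 559.0148 = 5.39946 half-year periods.
In years: 5.39946 / 2 = 2.69973 years.

2.6997 years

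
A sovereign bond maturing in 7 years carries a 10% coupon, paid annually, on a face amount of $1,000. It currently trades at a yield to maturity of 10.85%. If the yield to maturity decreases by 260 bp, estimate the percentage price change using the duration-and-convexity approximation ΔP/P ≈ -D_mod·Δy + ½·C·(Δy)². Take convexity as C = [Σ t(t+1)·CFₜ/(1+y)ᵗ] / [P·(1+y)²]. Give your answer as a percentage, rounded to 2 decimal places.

+13.53%

With y = 0.1085:
  t   CF        PV=CF/(1+0.1085)^t    t·PV        t(t+1)·PV
  1       100.00        90.2120        90.2120         180.4240
  2       100.00        81.3820       162.7641         488.2923
  3       100.00        73.4164       220.2491         880.9964
  4       100.00        66.2304       264.9215       1,324.6075
  5       100.00        59.7477       298.7387       1,792.4323
  6       100.00        53.8996       323.3978       2,263.7846
  7     1,100.00       534.8633     3,744.0431      29,952.3450
  Σ                    959.7515     5,104.3264      36,882.8822
P = 959.7515; D_Mac = 5.31838 yrs; D_mod = 4.79782 yrs; C = 31.27481.
Duration effect: -4.79782 × (-0.026) = +0.124743
Convexity effect: 0.5 × 31.27481 × (-0.026)² = +0.0105709
ΔP/P ≈ +0.124743 + 0.0105709 = +0.135314 = +13.5314%.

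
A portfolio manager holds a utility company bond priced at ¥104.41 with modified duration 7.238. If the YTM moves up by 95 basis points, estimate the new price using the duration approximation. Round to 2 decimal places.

Duration approximation: ΔP/P ≈ -D_mod · Δy = -7.238 × (+0.0095) = -0.068761.
New price ≈ 104.41 × (1 - 0.068761) = 97.23066399.

¥97.23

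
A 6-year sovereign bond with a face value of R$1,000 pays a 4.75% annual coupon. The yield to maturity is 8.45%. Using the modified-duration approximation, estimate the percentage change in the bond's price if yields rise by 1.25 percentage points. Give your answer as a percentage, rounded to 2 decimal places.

Periodic yield y = 0.0845. Modified duration first:
  t   CF        PV=CF/(1+0.0845)^t    t·PV
  1        47.50        43.7990        43.7990
  2        47.50        40.3863        80.7727
  3        47.50        37.2396       111.7188
  4        47.50        34.3380       137.3521
  5        47.50        31.6625       158.3127
  6     1,047.50       643.8381     3,863.0288
  Σ                    831.2636     4,394.9841
P = 831.2636; D_Mac = 5.28711 yrs; D_mod = 5.28711/(1+0.0845) = 4.87516 yrs.
ΔP/P ≈ -D_mod · Δy = -4.87516 × (+0.0125) = -0.060940 = -6.0940%.

-6.09%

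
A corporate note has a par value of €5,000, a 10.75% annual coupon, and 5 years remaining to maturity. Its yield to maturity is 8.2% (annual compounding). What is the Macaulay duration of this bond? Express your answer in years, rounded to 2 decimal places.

4.16 years

Periodic yield y = 0.082. Discount each cash flow and weight by its year:
  t   CF        PV=CF/(1+0.082)^t    t·PV
  1       537.50       496.7652       496.7652
  2       537.50       459.1176       918.2352
  3       537.50       424.3231     1,272.9693
  4       537.50       392.1655     1,568.6621
  5     5,537.50     3,734.0268    18,670.1342
  Σ                  5,506.3983    22,926.7661
Price P = Σ PV = 5,506.3983.
Macaulay duration = Σ(t·PV) / P = 22,926.7661 / 5,506.3983 = 4.16366 years.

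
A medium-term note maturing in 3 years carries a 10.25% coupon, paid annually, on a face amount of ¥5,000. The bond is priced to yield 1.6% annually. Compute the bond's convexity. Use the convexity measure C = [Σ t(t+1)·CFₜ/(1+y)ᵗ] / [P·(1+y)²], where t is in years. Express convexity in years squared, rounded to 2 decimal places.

10.38

With y = 0.016:
  t   CF        PV=CF/(1+0.016)^t    t·PV        t(t+1)·PV
  1       512.50       504.4291       504.4291       1,008.8583
  2       512.50       496.4854       992.9707       2,978.9122
  3     5,512.50     5,256.1467    15,768.4401      63,073.7605
  Σ                  6,257.0612    17,265.8400      67,061.5310
P = 6,257.0612.
Convexity = Σ t(t+1)·PV / [P·(1+y)²] = 67,061.5310 / (6,257.0612 × 1.032256) = 10.38283.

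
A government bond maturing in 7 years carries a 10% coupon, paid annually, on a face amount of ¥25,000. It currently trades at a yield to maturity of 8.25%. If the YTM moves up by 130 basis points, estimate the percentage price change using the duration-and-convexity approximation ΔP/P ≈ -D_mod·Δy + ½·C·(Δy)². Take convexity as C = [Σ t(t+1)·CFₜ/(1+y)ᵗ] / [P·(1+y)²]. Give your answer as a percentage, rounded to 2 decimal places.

-6.24%

With y = 0.0825:
  t   CF        PV=CF/(1+0.0825)^t    t·PV        t(t+1)·PV
  1     2,500.00     2,309.4688     2,309.4688       4,618.9376
  2     2,500.00     2,133.4585     4,266.9170      12,800.7510
  3     2,500.00     1,970.8624     5,912.5871      23,650.3482
  4     2,500.00     1,820.6581     7,282.6322      36,413.1612
  5     2,500.00     1,681.9012     8,409.5061      50,457.0364
  6     2,500.00     1,553.7194     9,322.3162      65,256.2133
  7    27,500.00    15,788.3723   110,518.6061     884,148.8485
  Σ                 27,258.4406   148,022.0334   1,077,345.2963
P = 27,258.4406; D_Mac = 5.43032 yrs; D_mod = 5.01646 yrs; C = 33.72858.
Duration effect: -5.01646 × (+0.013) = -0.065214
Convexity effect: 0.5 × 33.72858 × (0.013)² = +0.0028501
ΔP/P ≈ -0.065214 + 0.0028501 = -0.062364 = -6.2364%.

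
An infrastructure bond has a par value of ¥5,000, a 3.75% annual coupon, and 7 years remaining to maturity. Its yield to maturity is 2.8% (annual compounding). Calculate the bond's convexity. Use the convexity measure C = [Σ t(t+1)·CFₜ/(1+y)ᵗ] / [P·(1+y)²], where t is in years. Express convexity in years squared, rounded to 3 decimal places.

46.056

With y = 0.028:
  t   CF        PV=CF/(1+0.028)^t    t·PV        t(t+1)·PV
  1       187.50       182.3930       182.3930         364.7860
  2       187.50       177.4251       354.8502       1,064.5506
  3       187.50       172.5925       517.7775       2,071.1100
  4       187.50       167.8915       671.5662       3,357.8308
  5       187.50       163.3186       816.5931       4,899.5586
  6       187.50       158.8703       953.2215       6,672.5506
  7     5,187.50     4,275.6910    29,929.8367     239,438.6935
  Σ                  5,298.1820    33,426.2381     257,869.0800
P = 5,298.1820.
Convexity = Σ t(t+1)·PV / [P·(1+y)²] = 257,869.0800 / (5,298.1820 × 1.056784) = 46.05600.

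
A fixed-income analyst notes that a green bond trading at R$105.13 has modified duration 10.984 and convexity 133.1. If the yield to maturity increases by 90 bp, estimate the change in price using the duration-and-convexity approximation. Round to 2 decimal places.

-R$9.83

Duration effect: -D_mod·Δy = -10.984 × (+0.009) = -0.098856
Convexity effect: ½·C·(Δy)² = 0.5 × 133.1 × (0.009)² = +0.00539055
ΔP/P ≈ -0.098856 + 0.00539055 = -0.09346545
ΔP ≈ 105.13 × (-0.09346545) = -9.8260227585.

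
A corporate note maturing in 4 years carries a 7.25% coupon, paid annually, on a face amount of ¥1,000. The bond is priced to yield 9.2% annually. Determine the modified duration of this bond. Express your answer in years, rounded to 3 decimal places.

3.295 years

Periodic yield y = 0.092. First find Macaulay duration:
  t   CF        PV=CF/(1+0.092)^t    t·PV
  1        72.50        66.3919        66.3919
  2        72.50        60.7985       121.5970
  3        72.50        55.6763       167.0288
  4     1,072.50       754.2351     3,016.9405
  Σ                    937.1018     3,371.9582
P = 937.1018; Macaulay duration = 3,371.9582 / 937.1018 = 3.59828 years.
Modified duration = D_Mac / (1 + y) = 3.59828 / 1.092 = 3.29513 years.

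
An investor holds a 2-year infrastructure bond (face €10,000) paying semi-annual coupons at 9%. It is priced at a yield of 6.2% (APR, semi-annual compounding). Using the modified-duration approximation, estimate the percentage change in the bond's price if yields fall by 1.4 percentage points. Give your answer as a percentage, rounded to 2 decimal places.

+2.55%

Periodic yield y = 0.031. Modified duration first:
  t   CF        PV=CF/(1+0.031)^t    t·PV
  1       450.00       436.4694       436.4694
  2       450.00       423.3457       846.6915
  3       450.00       410.6166     1,231.8498
  4    10,450.00     9,248.7200    36,994.8798
  Σ                 10,519.1517    39,509.8906
P = 10,519.1517; D_Mac = 3.75600 half-year periods = 1.87800 yrs; D_mod = 1.87800/(1+0.031) = 1.82153 yrs.
ΔP/P ≈ -D_mod · Δy = -1.82153 × (-0.014) = +0.025501 = +2.5501%.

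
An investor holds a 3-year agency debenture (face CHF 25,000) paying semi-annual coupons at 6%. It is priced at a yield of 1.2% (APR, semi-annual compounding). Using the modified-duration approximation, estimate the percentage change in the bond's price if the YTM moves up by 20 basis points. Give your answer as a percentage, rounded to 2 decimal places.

-0.56%

Periodic yield y = 0.006. Modified duration first:
  t   CF        PV=CF/(1+0.006)^t    t·PV
  1       750.00       745.5268       745.5268
  2       750.00       741.0804     1,482.1607
  3       750.00       736.6604     2,209.9812
  4       750.00       732.2668     2,929.0672
  5       750.00       727.8994     3,639.4970
  6    25,750.00    24,842.1597   149,052.9581
  Σ                 28,525.5935   160,059.1910
P = 28,525.5935; D_Mac = 5.61107 half-year periods = 2.80554 yrs; D_mod = 2.80554/(1+0.006) = 2.78880 yrs.
ΔP/P ≈ -D_mod · Δy = -2.78880 × (+0.002) = -0.005578 = -0.5578%.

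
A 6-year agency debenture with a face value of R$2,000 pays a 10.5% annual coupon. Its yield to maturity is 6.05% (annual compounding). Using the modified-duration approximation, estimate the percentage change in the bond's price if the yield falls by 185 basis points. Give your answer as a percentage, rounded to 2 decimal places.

+8.50%

Periodic yield y = 0.0605. Modified duration first:
  t   CF        PV=CF/(1+0.0605)^t    t·PV
  1       210.00       198.0198       198.0198
  2       210.00       186.7231       373.4461
  3       210.00       176.0708       528.2123
  4       210.00       166.0262       664.1048
  5       210.00       156.5546       782.7732
  6     2,210.00     1,553.5607     9,321.3644
  Σ                  2,436.9552    11,867.9206
P = 2,436.9552; D_Mac = 4.86998 yrs; D_mod = 4.86998/(1+0.0605) = 4.59215 yrs.
ΔP/P ≈ -D_mod · Δy = -4.59215 × (-0.0185) = +0.084955 = +8.4955%.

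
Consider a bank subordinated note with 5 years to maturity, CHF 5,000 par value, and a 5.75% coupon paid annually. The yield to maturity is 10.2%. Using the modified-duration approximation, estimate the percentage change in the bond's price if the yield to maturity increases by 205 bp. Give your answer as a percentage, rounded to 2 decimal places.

-8.24%

Periodic yield y = 0.102. Modified duration first:
  t   CF        PV=CF/(1+0.102)^t    t·PV
  1       287.50       260.8893       260.8893
  2       287.50       236.7416       473.4833
  3       287.50       214.8291       644.4872
  4       287.50       194.9447       779.7789
  5     5,287.50     3,253.4370    16,267.1852
  Σ                  4,160.8418    18,425.8239
P = 4,160.8418; D_Mac = 4.42839 yrs; D_mod = 4.42839/(1+0.102) = 4.01850 yrs.
ΔP/P ≈ -D_mod · Δy = -4.01850 × (+0.0205) = -0.082379 = -8.2379%.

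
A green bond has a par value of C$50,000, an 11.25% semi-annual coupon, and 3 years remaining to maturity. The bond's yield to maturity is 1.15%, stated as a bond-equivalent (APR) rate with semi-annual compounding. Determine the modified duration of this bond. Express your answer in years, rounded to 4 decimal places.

Periodic yield y = 0.00575. First find Macaulay duration:
  t   CF        PV=CF/(1+0.00575)^t    t·PV
  1     2,812.50     2,796.4206     2,796.4206
  2     2,812.50     2,780.4331     5,560.8662
  3     2,812.50     2,764.5370     8,293.6110
  4     2,812.50     2,748.7318    10,994.9272
  5     2,812.50     2,733.0169    13,665.0847
  6    52,812.50    51,026.5821   306,159.4924
  Σ                 64,849.7215   347,470.4021
P = 64,849.7215; Macaulay duration = 347,470.4021 / 64,849.7215 = 5.35809 half-year periods = 2.67904 years.
Modified duration = D_Mac / (1 + y) = 2.67904 / 1.00575 = 2.66373 years.

2.6637 years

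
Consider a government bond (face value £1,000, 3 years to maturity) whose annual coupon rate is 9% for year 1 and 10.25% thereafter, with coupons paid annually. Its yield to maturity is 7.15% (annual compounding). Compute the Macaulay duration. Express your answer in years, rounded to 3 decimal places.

Periodic yield y = 0.0715. Discount each cash flow and weight by its year:
  t   CF        PV=CF/(1+0.0715)^t    t·PV
  1        90.00        83.9944        83.9944
  2       102.50        89.2770       178.5540
  3     1,102.50       896.1941     2,688.5822
  Σ                  1,069.4655     2,951.1306
Price P = Σ PV = 1,069.4655.
Macaulay duration = Σ(t·PV) / P = 2,951.1306 / 1,069.4655 = 2.75944 years.

2.759 years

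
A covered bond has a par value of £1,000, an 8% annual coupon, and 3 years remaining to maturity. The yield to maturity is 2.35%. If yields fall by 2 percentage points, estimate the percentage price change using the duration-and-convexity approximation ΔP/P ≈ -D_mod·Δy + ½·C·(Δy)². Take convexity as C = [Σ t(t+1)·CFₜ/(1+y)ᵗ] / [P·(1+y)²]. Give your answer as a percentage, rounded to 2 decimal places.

+5.68%

With y = 0.0235:
  t   CF        PV=CF/(1+0.0235)^t    t·PV        t(t+1)·PV
  1        80.00        78.1632        78.1632         156.3263
  2        80.00        76.3685       152.7370         458.2110
  3     1,080.00     1,007.3032     3,021.9096      12,087.6384
  Σ                  1,161.8349     3,252.8098      12,702.1758
P = 1,161.8349; D_Mac = 2.79972 yrs; D_mod = 2.73544 yrs; C = 10.43658.
Duration effect: -2.73544 × (-0.02) = +0.054709
Convexity effect: 0.5 × 10.43658 × (-0.02)² = +0.0020873
ΔP/P ≈ +0.054709 + 0.0020873 = +0.056796 = +5.6796%.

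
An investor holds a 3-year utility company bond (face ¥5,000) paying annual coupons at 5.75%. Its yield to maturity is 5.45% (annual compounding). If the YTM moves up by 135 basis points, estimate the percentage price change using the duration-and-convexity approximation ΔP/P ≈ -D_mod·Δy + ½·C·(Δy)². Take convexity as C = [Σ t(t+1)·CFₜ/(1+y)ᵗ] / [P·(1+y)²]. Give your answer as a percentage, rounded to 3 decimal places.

With y = 0.0545:
  t   CF        PV=CF/(1+0.0545)^t    t·PV        t(t+1)·PV
  1       287.50       272.6411       272.6411         545.2821
  2       287.50       258.5501       517.1002       1,551.3005
  3     5,287.50     4,509.3156    13,527.9467      54,111.7867
  Σ                  5,040.5067    14,317.6879      56,208.3693
P = 5,040.5067; D_Mac = 2.84053 yrs; D_mod = 2.69372 yrs; C = 10.02845.
Duration effect: -2.69372 × (+0.0135) = -0.036365
Convexity effect: 0.5 × 10.02845 × (0.0135)² = +0.0009138
ΔP/P ≈ -0.036365 + 0.0009138 = -0.035451 = -3.5451%.

-3.545%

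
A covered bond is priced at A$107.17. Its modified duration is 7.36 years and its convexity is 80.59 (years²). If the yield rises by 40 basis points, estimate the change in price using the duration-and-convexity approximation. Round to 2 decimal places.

Duration effect: -D_mod·Δy = -7.36 × (+0.004) = -0.029440
Convexity effect: ½·C·(Δy)² = 0.5 × 80.59 × (0.004)² = +0.00064472
ΔP/P ≈ -0.029440 + 0.00064472 = -0.02879528
ΔP ≈ 107.17 × (-0.02879528) = -3.0859901576.

-A$3.09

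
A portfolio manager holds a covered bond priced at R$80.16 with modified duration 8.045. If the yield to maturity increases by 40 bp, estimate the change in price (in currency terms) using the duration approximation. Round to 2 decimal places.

-R$2.58

Duration approximation: ΔP/P ≈ -D_mod · Δy = -8.045 × (+0.004) = -0.032180.
ΔP ≈ 80.16 × (-0.032180) = -2.5795488.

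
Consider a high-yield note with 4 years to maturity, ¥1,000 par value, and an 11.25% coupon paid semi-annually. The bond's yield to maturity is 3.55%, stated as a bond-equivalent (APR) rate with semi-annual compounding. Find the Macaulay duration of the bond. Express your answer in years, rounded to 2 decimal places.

3.42 years

Periodic yield y = 0.01775. Discount each cash flow and weight by its period:
  t   CF        PV=CF/(1+0.01775)^t    t·PV
  1        56.25        55.2690        55.2690
  2        56.25        54.3051       108.6101
  3        56.25        53.3580       160.0739
  4        56.25        52.4274       209.7095
  5        56.25        51.5130       257.5651
  6        56.25        50.6146       303.6876
  7        56.25        49.7319       348.1231
  8     1,056.25       917.5671     7,340.5368
  Σ                  1,284.7860     8,783.5750
Price P = Σ PV = 1,284.7860.
Macaulay duration = Σ(t·PV) / P = 8,783.5750 / 1,284.7860 = 6.83661 half-year periods.
In years: 6.83661 / 2 = 3.41830 years.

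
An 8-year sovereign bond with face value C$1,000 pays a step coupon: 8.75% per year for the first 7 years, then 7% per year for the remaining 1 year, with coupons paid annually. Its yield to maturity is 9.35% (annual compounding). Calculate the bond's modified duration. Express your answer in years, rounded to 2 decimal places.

5.51 years

Periodic yield y = 0.0935. First find Macaulay duration:
  t   CF        PV=CF/(1+0.0935)^t    t·PV
  1        87.50        80.0183        80.0183
  2        87.50        73.1763       146.3526
  3        87.50        66.9193       200.7580
  4        87.50        61.1974       244.7896
  5        87.50        55.9647       279.8235
  6        87.50        51.1794       307.0765
  7        87.50        46.8033       327.6231
  8     1,070.00       523.3997     4,187.1977
  Σ                    958.6585     5,773.6393
P = 958.6585; Macaulay duration = 5,773.6393 / 958.6585 = 6.02262 years.
Modified duration = D_Mac / (1 + y) = 6.02262 / 1.0935 = 5.50766 years.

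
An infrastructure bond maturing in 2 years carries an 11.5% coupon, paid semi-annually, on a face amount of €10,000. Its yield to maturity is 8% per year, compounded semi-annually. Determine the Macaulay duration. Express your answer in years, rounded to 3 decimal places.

1.848 years

Periodic yield y = 0.04. Discount each cash flow and weight by its period:
  t   CF        PV=CF/(1+0.04)^t    t·PV
  1       575.00       552.8846       552.8846
  2       575.00       531.6198     1,063.2396
  3       575.00       511.1729     1,533.5187
  4    10,575.00     9,039.5543    36,158.2173
  Σ                 10,635.2317    39,307.8603
Price P = Σ PV = 10,635.2317.
Macaulay duration = Σ(t·PV) / P = 39,307.8603 / 10,635.2317 = 3.69600 half-year periods.
In years: 3.69600 / 2 = 1.84800 years.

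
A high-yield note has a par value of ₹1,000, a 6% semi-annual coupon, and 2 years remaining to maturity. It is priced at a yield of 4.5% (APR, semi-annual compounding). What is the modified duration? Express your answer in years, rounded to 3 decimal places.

Periodic yield y = 0.0225. First find Macaulay duration:
  t   CF        PV=CF/(1+0.0225)^t    t·PV
  1        30.00        29.3399        29.3399
  2        30.00        28.6942        57.3885
  3        30.00        28.0628        84.1885
  4     1,030.00       942.2886     3,769.1546
  Σ                  1,028.3856     3,940.0714
P = 1,028.3856; Macaulay duration = 3,940.0714 / 1,028.3856 = 3.83132 half-year periods = 1.91566 years.
Modified duration = D_Mac / (1 + y) = 1.91566 / 1.0225 = 1.87350 years.

1.874 years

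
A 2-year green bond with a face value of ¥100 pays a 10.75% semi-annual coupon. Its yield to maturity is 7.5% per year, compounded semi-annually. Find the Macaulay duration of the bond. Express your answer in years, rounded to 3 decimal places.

Periodic yield y = 0.0375. Discount each cash flow and weight by its period:
  t   CF        PV=CF/(1+0.0375)^t    t·PV
  1        5.375         5.1807         5.1807
  2        5.375         4.9935         9.9869
  3        5.375         4.8130        14.4389
  4      105.375        90.9463       363.7853
  Σ                    105.9335       393.3919
Price P = Σ PV = 105.9335.
Macaulay duration = Σ(t·PV) / P = 393.3919 / 105.9335 = 3.71357 half-year periods.
In years: 3.71357 / 2 = 1.85679 years.

1.857 years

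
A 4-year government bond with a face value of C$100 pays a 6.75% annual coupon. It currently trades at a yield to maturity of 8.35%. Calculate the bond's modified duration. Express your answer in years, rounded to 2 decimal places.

Periodic yield y = 0.0835. First find Macaulay duration:
  t   CF        PV=CF/(1+0.0835)^t    t·PV
  1         6.75         6.2298         6.2298
  2         6.75         5.7497        11.4994
  3         6.75         5.3066        15.9198
  4       106.75        77.4555       309.8220
  Σ                     94.7416       343.4710
P = 94.7416; Macaulay duration = 343.4710 / 94.7416 = 3.62534 years.
Modified duration = D_Mac / (1 + y) = 3.62534 / 1.0835 = 3.34596 years.

3.35 years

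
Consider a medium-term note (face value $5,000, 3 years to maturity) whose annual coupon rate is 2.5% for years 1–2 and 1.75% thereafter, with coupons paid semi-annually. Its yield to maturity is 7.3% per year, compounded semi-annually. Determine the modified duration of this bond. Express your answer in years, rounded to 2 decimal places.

Periodic yield y = 0.0365. First find Macaulay duration:
  t   CF        PV=CF/(1+0.0365)^t    t·PV
  1        62.50        60.2991        60.2991
  2        62.50        58.1757       116.3513
  3        62.50        56.1270       168.3811
  4        62.50        54.1505       216.6022
  5        43.75        36.5706       182.8528
  6     5,043.75     4,067.5951    24,405.5705
  Σ                  4,332.9180    25,150.0569
P = 4,332.9180; Macaulay duration = 25,150.0569 / 4,332.9180 = 5.80442 half-year periods = 2.90221 years.
Modified duration = D_Mac / (1 + y) = 2.90221 / 1.0365 = 2.80001 years.

2.80 years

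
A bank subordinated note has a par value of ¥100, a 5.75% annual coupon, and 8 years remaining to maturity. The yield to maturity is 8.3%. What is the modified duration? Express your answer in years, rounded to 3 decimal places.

Periodic yield y = 0.083. First find Macaulay duration:
  t   CF        PV=CF/(1+0.083)^t    t·PV
  1         5.75         5.3093         5.3093
  2         5.75         4.9024         9.8048
  3         5.75         4.5267        13.5801
  4         5.75         4.1798        16.7191
  5         5.75         3.8595        19.2973
  6         5.75         3.5637        21.3820
  7         5.75         3.2906        23.0339
  8       105.75        55.8795       447.0362
  Σ                     85.5114       556.1628
P = 85.5114; Macaulay duration = 556.1628 / 85.5114 = 6.50396 years.
Modified duration = D_Mac / (1 + y) = 6.50396 / 1.083 = 6.00550 years.

6.006 years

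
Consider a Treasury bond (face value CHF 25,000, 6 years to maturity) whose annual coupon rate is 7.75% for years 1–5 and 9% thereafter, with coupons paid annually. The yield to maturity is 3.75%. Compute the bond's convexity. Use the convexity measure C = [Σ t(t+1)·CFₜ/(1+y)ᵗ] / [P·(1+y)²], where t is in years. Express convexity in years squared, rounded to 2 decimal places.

With y = 0.0375:
  t   CF        PV=CF/(1+0.0375)^t    t·PV        t(t+1)·PV
  1     1,937.50     1,867.4699     1,867.4699       3,734.9398
  2     1,937.50     1,799.9710     3,599.9419      10,799.8258
  3     1,937.50     1,734.9118     5,204.7353      20,818.9413
  4     1,937.50     1,672.2041     6,688.8165      33,444.0824
  5     1,937.50     1,611.7630     8,058.8150      48,352.8903
  6    27,250.00    21,849.3174   131,095.9046     917,671.3323
  Σ                 30,535.6372   156,515.6833   1,034,822.0119
P = 30,535.6372.
Convexity = Σ t(t+1)·PV / [P·(1+y)²] = 1,034,822.0119 / (30,535.6372 × 1.076406) = 31.48346.

31.48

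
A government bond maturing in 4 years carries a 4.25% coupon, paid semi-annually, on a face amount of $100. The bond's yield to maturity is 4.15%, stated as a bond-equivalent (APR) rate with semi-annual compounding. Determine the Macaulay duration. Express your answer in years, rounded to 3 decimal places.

Periodic yield y = 0.02075. Discount each cash flow and weight by its period:
  t   CF        PV=CF/(1+0.02075)^t    t·PV
  1        2.125         2.0818         2.0818
  2        2.125         2.0395         4.0790
  3        2.125         1.9980         5.9941
  4        2.125         1.9574         7.8296
  5        2.125         1.9176         9.5881
  6        2.125         1.8786        11.2718
  7        2.125         1.8404        12.8831
  8      102.125        86.6517       693.2134
  Σ                    100.3651       746.9409
Price P = Σ PV = 100.3651.
Macaulay duration = Σ(t·PV) / P = 746.9409 / 100.3651 = 7.44224 half-year periods.
In years: 7.44224 / 2 = 3.72112 years.

3.721 years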